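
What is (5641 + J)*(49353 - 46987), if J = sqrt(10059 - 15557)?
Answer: 13346606 + 2366*I*sqrt(5498) ≈ 1.3347e+7 + 1.7544e+5*I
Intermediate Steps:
J = I*sqrt(5498) (J = sqrt(-5498) = I*sqrt(5498) ≈ 74.148*I)
(5641 + J)*(49353 - 46987) = (5641 + I*sqrt(5498))*(49353 - 46987) = (5641 + I*sqrt(5498))*2366 = 13346606 + 2366*I*sqrt(5498)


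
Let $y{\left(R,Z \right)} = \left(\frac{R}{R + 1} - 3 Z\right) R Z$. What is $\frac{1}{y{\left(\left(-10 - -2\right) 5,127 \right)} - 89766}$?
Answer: $\frac{39}{71779646} \approx 5.4333 \cdot 10^{-7}$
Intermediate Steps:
$y{\left(R,Z \right)} = R Z \left(- 3 Z + \frac{R}{1 + R}\right)$ ($y{\left(R,Z \right)} = \left(\frac{R}{1 + R} - 3 Z\right) R Z = \left(- 3 Z + \frac{R}{1 + R}\right) R Z = R \left(- 3 Z + \frac{R}{1 + R}\right) Z = R Z \left(- 3 Z + \frac{R}{1 + R}\right)$)
$\frac{1}{y{\left(\left(-10 - -2\right) 5,127 \right)} - 89766} = \frac{1}{\left(-10 - -2\right) 5 \cdot 127 \frac{1}{1 + \left(-10 - -2\right) 5} \left(\left(-10 - -2\right) 5 - 381 - 3 \left(-10 - -2\right) 5 \cdot 127\right) - 89766} = \frac{1}{\left(-10 + 2\right) 5 \cdot 127 \frac{1}{1 + \left(-10 + 2\right) 5} \left(\left(-10 + 2\right) 5 - 381 - 3 \left(-10 + 2\right) 5 \cdot 127\right) - 89766} = \frac{1}{\left(-8\right) 5 \cdot 127 \frac{1}{1 - 40} \left(\left(-8\right) 5 - 381 - 3 \left(\left(-8\right) 5\right) 127\right) - 89766} = \frac{1}{\left(-40\right) 127 \frac{1}{1 - 40} \left(-40 - 381 - \left(-120\right) 127\right) - 89766} = \frac{1}{\left(-40\right) 127 \frac{1}{-39} \left(-40 - 381 + 15240\right) - 89766} = \frac{1}{\left(-40\right) 127 \left(- \frac{1}{39}\right) 14819 - 89766} = \frac{1}{\frac{75280520}{39} - 89766} = \frac{1}{\frac{71779646}{39}} = \frac{39}{71779646}$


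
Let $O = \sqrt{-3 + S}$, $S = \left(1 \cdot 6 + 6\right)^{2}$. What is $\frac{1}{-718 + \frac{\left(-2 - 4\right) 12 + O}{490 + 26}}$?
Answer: $- \frac{63736320}{45771571153} - \frac{172 \sqrt{141}}{45771571153} \approx -0.0013925$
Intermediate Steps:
$S = 144$ ($S = \left(6 + 6\right)^{2} = 12^{2} = 144$)
$O = \sqrt{141}$ ($O = \sqrt{-3 + 144} = \sqrt{141} \approx 11.874$)
$\frac{1}{-718 + \frac{\left(-2 - 4\right) 12 + O}{490 + 26}} = \frac{1}{-718 + \frac{\left(-2 - 4\right) 12 + \sqrt{141}}{490 + 26}} = \frac{1}{-718 + \frac{\left(-6\right) 12 + \sqrt{141}}{516}} = \frac{1}{-718 + \left(-72 + \sqrt{141}\right) \frac{1}{516}} = \frac{1}{-718 - \left(\frac{6}{43} - \frac{\sqrt{141}}{516}\right)} = \frac{1}{- \frac{30880}{43} + \frac{\sqrt{141}}{516}}$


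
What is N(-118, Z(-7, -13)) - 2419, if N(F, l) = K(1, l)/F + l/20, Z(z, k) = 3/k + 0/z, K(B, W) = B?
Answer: -37107767/15340 ≈ -2419.0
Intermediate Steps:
Z(z, k) = 3/k (Z(z, k) = 3/k + 0 = 3/k)
N(F, l) = 1/F + l/20
N(-118, Z(-7, -13)) - 2419 = (1/(-118) + (3/(-13))/20) - 2419 = (-1/118 + (3*(-1/13))/20) - 2419 = (-1/118 + (1/20)*(-3/13)) - 2419 = (-1/118 - 3/260) - 2419 = -307/15340 - 2419 = -37107767/15340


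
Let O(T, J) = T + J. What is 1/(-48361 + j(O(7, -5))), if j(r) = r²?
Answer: -1/48357 ≈ -2.0680e-5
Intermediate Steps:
O(T, J) = J + T
1/(-48361 + j(O(7, -5))) = 1/(-48361 + (-5 + 7)²) = 1/(-48361 + 2²) = 1/(-48361 + 4) = 1/(-48357) = -1/48357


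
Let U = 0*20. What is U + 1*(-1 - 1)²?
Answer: 4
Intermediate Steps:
U = 0
U + 1*(-1 - 1)² = 0 + 1*(-1 - 1)² = 0 + 1*(-2)² = 0 + 1*4 = 0 + 4 = 4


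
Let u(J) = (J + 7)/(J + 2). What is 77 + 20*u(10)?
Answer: 316/3 ≈ 105.33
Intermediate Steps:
u(J) = (7 + J)/(2 + J)
77 + 20*u(10) = 77 + 20*((7 + 10)/(2 + 10)) = 77 + 20*(17/12) = 77 + 85/3 = 316/3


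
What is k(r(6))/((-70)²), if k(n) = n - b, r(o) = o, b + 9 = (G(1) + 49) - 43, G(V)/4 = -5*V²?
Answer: 29/4900 ≈ 0.0059184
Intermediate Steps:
G(V) = -20*V² (G(V) = 4*(-5*V²) = -20*V²)
b = -23 (b = -9 + ((-20*1² + 49) - 43) = -9 + ((-20*1 + 49) - 43) = -9 + ((-20 + 49) - 43) = -9 + (29 - 43) = -9 - 14 = -23)
k(n) = 23 + n (k(n) = n - 1*(-23) = n + 23 = 23 + n)
k(r(6))/((-70)²) = (23 + 6)/((-70)²) = 29/4900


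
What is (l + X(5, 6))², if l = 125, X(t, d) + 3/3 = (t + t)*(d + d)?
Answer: 59536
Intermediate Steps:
X(t, d) = -1 + 4*d*t (X(t, d) = -1 + (t + t)*(d + d) = -1 + (2*t)*(2*d) = -1 + 4*d*t)
(l + X(5, 6))² = (125 + (-1 + 4*6*5))² = (125 + (-1 + 120))² = (125 + 119)² = 244² = 59536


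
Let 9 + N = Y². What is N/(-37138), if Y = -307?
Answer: -1520/599 ≈ -2.5376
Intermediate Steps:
N = 94240 (N = -9 + (-307)² = -9 + 94249 = 94240)
N/(-37138) = 94240/(-37138) = 94240*(-1/37138) = -1520/599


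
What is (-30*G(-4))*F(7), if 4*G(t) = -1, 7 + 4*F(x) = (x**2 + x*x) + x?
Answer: 735/4 ≈ 183.75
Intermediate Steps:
F(x) = -7/4 + x**2/2 + x/4 (F(x) = -7/4 + ((x**2 + x*x) + x)/4 = -7/4 + ((x**2 + x**2) + x)/4 = -7/4 + (2*x**2 + x)/4 = -7/4 + (x + 2*x**2)/4 = -7/4 + (x**2/2 + x/4) = -7/4 + x**2/2 + x/4)
G(t) = -1/4 (G(t) = (1/4)*(-1) = -1/4)
(-30*G(-4))*F(7) = (-30*(-1/4))*(-7/4 + (1/2)*7**2 + (1/4)*7) = 15*(-7/4 + (1/2)*49 + 7/4)/2 = 15*(-7/4 + 49/2 + 7/4)/2 = (15/2)*(49/2) = 735/4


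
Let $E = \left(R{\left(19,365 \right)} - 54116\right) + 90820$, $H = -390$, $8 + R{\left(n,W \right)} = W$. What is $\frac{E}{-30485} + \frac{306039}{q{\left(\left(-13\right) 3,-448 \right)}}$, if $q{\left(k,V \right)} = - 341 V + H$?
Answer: $\frac{3682317857}{4645243330} \approx 0.79271$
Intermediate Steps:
$R{\left(n,W \right)} = -8 + W$
$q{\left(k,V \right)} = -390 - 341 V$ ($q{\left(k,V \right)} = - 341 V - 390 = -390 - 341 V$)
$E = 37061$ ($E = \left(\left(-8 + 365\right) - 54116\right) + 90820 = \left(357 - 54116\right) + 90820 = -53759 + 90820 = 37061$)
$\frac{E}{-30485} + \frac{306039}{q{\left(\left(-13\right) 3,-448 \right)}} = \frac{37061}{-30485} + \frac{306039}{-390 - -152768} = 37061 \left(- \frac{1}{30485}\right) + \frac{306039}{-390 + 152768} = - \frac{37061}{30485} + \frac{306039}{152378} = \frac{3682317857}{4645243330}$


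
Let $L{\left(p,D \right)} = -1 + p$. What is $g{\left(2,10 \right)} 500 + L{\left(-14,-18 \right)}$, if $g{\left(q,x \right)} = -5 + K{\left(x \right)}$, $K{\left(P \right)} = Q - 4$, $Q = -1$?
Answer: $-5015$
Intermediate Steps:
$K{\left(P \right)} = -5$ ($K{\left(P \right)} = -1 - 4 = -5$)
$g{\left(q,x \right)} = -10$ ($g{\left(q,x \right)} = -5 - 5 = -10$)
$g{\left(2,10 \right)} 500 + L{\left(-14,-18 \right)} = \left(-10\right) 500 - 15 = -5000 - 15 = -5015$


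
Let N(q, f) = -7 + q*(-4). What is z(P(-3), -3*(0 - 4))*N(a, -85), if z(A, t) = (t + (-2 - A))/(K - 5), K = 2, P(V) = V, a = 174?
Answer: 9139/3 ≈ 3046.3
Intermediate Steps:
N(q, f) = -7 - 4*q
z(A, t) = ⅔ - t/3 + A/3 (z(A, t) = (t + (-2 - A))/(2 - 5) = (-2 + t - A)/(-3) = (-2 + t - A)*(-⅓) = ⅔ - t/3 + A/3)
z(P(-3), -3*(0 - 4))*N(a, -85) = (⅔ - (-1)*(0 - 4) + (⅓)*(-3))*(-7 - 4*174) = (⅔ - (-1)*(-4) - 1)*(-7 - 696) = (⅔ - ⅓*12 - 1)*(-703) = (⅔ - 4 - 1)*(-703) = -13/3*(-703) = 9139/3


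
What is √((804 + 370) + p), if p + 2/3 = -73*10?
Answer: √3990/3 ≈ 21.055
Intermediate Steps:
p = -2192/3 (p = -⅔ - 73*10 = -⅔ - 730 = -2192/3 ≈ -730.67)
√((804 + 370) + p) = √((804 + 370) - 2192/3) = √(1174 - 2192/3) = √(1330/3) = √3990/3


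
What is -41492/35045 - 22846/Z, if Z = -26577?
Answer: -302094814/931390965 ≈ -0.32435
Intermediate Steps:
-41492/35045 - 22846/Z = -41492/35045 - 22846/(-26577) = -41492*1/35045 - 22846*(-1/26577) = -41492/35045 + 22846/26577 = -302094814/931390965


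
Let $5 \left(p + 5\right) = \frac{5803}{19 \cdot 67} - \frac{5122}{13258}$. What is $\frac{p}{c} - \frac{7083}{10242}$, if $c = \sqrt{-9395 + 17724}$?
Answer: $- \frac{787}{1138} - \frac{175759991 \sqrt{8329}}{351430369465} \approx -0.73721$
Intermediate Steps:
$c = \sqrt{8329} \approx 91.263$
$p = - \frac{175759991}{42193585}$ ($p = -5 + \frac{\frac{5803}{19 \cdot 67} - \frac{5122}{13258}}{5} = -5 + \frac{\frac{5803}{1273} - \frac{2561}{6629}}{5} = -5 + \frac{1}{5} \cdot \frac{35207934}{8438717} = -5 + \frac{35207934}{42193585} = - \frac{175759991}{42193585} \approx -4.1656$)
$\frac{p}{c} - \frac{7083}{10242} = - \frac{175759991}{42193585 \sqrt{8329}} - \frac{7083}{10242} = - \frac{175759991 \frac{\sqrt{8329}}{8329}}{42193585} - \frac{787}{1138} = - \frac{175759991 \sqrt{8329}}{351430369465} - \frac{787}{1138} = - \frac{787}{1138} - \frac{175759991 \sqrt{8329}}{351430369465}$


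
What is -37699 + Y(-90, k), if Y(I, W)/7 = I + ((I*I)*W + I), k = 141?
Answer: 7955741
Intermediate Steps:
Y(I, W) = 14*I + 7*W*I² (Y(I, W) = 7*(I + ((I*I)*W + I)) = 7*(I + (I²*W + I)) = 7*(I + (W*I² + I)) = 7*(I + (I + W*I²)) = 7*(2*I + W*I²) = 14*I + 7*W*I²)
-37699 + Y(-90, k) = -37699 + 7*(-90)*(2 - 90*141) = -37699 + 7*(-90)*(2 - 12690) = -37699 + 7*(-90)*(-12688) = -37699 + 7993440 = 7955741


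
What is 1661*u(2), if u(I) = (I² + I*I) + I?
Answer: 16610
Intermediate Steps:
u(I) = I + 2*I² (u(I) = (I² + I²) + I = 2*I² + I = I + 2*I²)
1661*u(2) = 1661*(2*(1 + 2*2)) = 1661*(2*(1 + 4)) = 1661*(2*5) = 1661*10 = 16610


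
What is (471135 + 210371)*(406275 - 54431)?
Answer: 239783797064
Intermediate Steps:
(471135 + 210371)*(406275 - 54431) = 681506*351844 = 239783797064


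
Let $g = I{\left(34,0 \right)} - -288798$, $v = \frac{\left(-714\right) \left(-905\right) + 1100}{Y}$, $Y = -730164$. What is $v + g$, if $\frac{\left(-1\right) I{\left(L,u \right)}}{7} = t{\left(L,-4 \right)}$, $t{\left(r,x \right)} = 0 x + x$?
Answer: $\frac{105444850097}{365082} \approx 2.8883 \cdot 10^{5}$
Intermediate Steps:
$t{\left(r,x \right)} = x$ ($t{\left(r,x \right)} = 0 + x = x$)
$I{\left(L,u \right)} = 28$ ($I{\left(L,u \right)} = \left(-7\right) \left(-4\right) = 28$)
$v = - \frac{323635}{365082}$ ($v = \frac{\left(-714\right) \left(-905\right) + 1100}{-730164} = \left(646170 + 1100\right) \left(- \frac{1}{730164}\right) = 647270 \left(- \frac{1}{730164}\right) = - \frac{323635}{365082} \approx -0.88647$)
$g = 288826$ ($g = 28 - -288798 = 28 + 288798 = 288826$)
$v + g = - \frac{323635}{365082} + 288826 = \frac{105444850097}{365082}$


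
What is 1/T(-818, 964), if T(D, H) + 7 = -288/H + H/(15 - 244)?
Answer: -55189/635135 ≈ -0.086893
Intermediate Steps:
T(D, H) = -7 - 288/H - H/229 (T(D, H) = -7 + (-288/H + H/(15 - 244)) = -7 + (-288/H + H/(-229)) = -7 + (-288/H + H*(-1/229)) = -7 + (-288/H - H/229) = -7 - 288/H - H/229)
1/T(-818, 964) = 1/(-7 - 288/964 - 1/229*964) = 1/(-7 - 288*1/964 - 964/229) = 1/(-7 - 72/241 - 964/229) = 1/(-635135/55189) = -55189/635135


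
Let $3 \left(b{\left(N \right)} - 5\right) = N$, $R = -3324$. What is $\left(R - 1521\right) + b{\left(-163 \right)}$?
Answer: $- \frac{14683}{3} \approx -4894.3$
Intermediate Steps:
$b{\left(N \right)} = 5 + \frac{N}{3}$
$\left(R - 1521\right) + b{\left(-163 \right)} = \left(-3324 - 1521\right) + \left(5 + \frac{1}{3} \left(-163\right)\right) = -4845 + \left(5 - \frac{163}{3}\right) = -4845 - \frac{148}{3} = - \frac{14683}{3}$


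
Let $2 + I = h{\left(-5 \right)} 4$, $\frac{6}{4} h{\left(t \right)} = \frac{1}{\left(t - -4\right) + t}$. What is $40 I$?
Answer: $- \frac{880}{9} \approx -97.778$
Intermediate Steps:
$h{\left(t \right)} = \frac{2}{3 \left(4 + 2 t\right)}$ ($h{\left(t \right)} = \frac{2}{3 \left(\left(t - -4\right) + t\right)} = \frac{2}{3 \left(\left(t + 4\right) + t\right)} = \frac{2}{3 \left(\left(4 + t\right) + t\right)} = \frac{2}{3 \left(4 + 2 t\right)}$)
$I = - \frac{22}{9}$ ($I = -2 + \frac{1}{3 \left(2 - 5\right)} 4 = -2 + \frac{1}{3 \left(-3\right)} 4 = -2 + \frac{1}{3} \left(- \frac{1}{3}\right) 4 = -2 - \frac{4}{9} = - \frac{22}{9} \approx -2.4444$)
$40 I = 40 \left(- \frac{22}{9}\right) = - \frac{880}{9}$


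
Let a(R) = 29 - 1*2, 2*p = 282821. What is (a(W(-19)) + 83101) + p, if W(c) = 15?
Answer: 449077/2 ≈ 2.2454e+5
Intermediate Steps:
p = 282821/2 (p = (½)*282821 = 282821/2 ≈ 1.4141e+5)
a(R) = 27 (a(R) = 29 - 2 = 27)
(a(W(-19)) + 83101) + p = (27 + 83101) + 282821/2 = 83128 + 282821/2 = 449077/2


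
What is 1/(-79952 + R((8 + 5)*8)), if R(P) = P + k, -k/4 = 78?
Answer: -1/80160 ≈ -1.2475e-5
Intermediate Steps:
k = -312 (k = -4*78 = -312)
R(P) = -312 + P (R(P) = P - 312 = -312 + P)
1/(-79952 + R((8 + 5)*8)) = 1/(-79952 + (-312 + (8 + 5)*8)) = 1/(-79952 + (-312 + 13*8)) = 1/(-79952 + (-312 + 104)) = 1/(-79952 - 208) = 1/(-80160) = -1/80160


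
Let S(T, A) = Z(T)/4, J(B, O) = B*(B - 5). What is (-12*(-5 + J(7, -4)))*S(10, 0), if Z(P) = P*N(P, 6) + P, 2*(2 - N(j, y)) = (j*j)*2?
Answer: 26190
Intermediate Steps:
N(j, y) = 2 - j² (N(j, y) = 2 - j*j*2/2 = 2 - j²*2/2 = 2 - j²)
Z(P) = P + P*(2 - P²) (Z(P) = P*(2 - P²) + P = P + P*(2 - P²))
J(B, O) = B*(-5 + B)
S(T, A) = T*(3 - T²)/4 (S(T, A) = (T*(3 - T²))/4 = (T*(3 - T²))*(¼) = T*(3 - T²)/4)
(-12*(-5 + J(7, -4)))*S(10, 0) = (-12*(-5 + 7*(-5 + 7)))*((¼)*10*(3 - 1*10²)) = (-12*(-5 + 7*2))*((¼)*10*(3 - 1*100)) = (-12*(-5 + 14))*((¼)*10*(3 - 100)) = (-12*9)*((¼)*10*(-97)) = -108*(-485/2) = 26190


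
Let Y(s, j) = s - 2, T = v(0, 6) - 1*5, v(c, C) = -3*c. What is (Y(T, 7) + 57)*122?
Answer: 6100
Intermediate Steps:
T = -5 (T = -3*0 - 1*5 = 0 - 5 = -5)
Y(s, j) = -2 + s
(Y(T, 7) + 57)*122 = ((-2 - 5) + 57)*122 = (-7 + 57)*122 = 50*122 = 6100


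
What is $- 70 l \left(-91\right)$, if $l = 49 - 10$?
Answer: $248430$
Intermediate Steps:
$l = 39$
$- 70 l \left(-91\right) = \left(-70\right) 39 \left(-91\right) = \left(-2730\right) \left(-91\right) = 248430$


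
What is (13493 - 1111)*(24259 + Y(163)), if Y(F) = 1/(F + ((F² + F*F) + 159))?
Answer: 8029022098931/26730 ≈ 3.0038e+8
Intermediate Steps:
Y(F) = 1/(159 + F + 2*F²) (Y(F) = 1/(F + ((F² + F²) + 159)) = 1/(F + (2*F² + 159)) = 1/(F + (159 + 2*F²)) = 1/(159 + F + 2*F²))
(13493 - 1111)*(24259 + Y(163)) = (13493 - 1111)*(24259 + 1/(159 + 163 + 2*163²)) = 12382*(24259 + 1/(159 + 163 + 2*26569)) = 12382*(24259 + 1/(159 + 163 + 53138)) = 12382*(24259 + 1/53460) = 12382*(1296886141/53460) = 8029022098931/26730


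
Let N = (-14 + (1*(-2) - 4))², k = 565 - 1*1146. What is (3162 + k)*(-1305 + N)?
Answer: -2335805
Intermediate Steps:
k = -581 (k = 565 - 1146 = -581)
N = 400 (N = (-14 + (-2 - 4))² = (-14 - 6)² = (-20)² = 400)
(3162 + k)*(-1305 + N) = (3162 - 581)*(-1305 + 400) = 2581*(-905) = -2335805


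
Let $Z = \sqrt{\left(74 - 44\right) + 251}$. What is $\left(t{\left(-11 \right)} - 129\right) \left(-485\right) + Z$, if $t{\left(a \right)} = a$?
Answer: $67900 + \sqrt{281} \approx 67917.0$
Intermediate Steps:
$Z = \sqrt{281}$ ($Z = \sqrt{\left(74 - 44\right) + 251} = \sqrt{30 + 251} = \sqrt{281} \approx 16.763$)
$\left(t{\left(-11 \right)} - 129\right) \left(-485\right) + Z = \left(-11 - 129\right) \left(-485\right) + \sqrt{281} = \left(-140\right) \left(-485\right) + \sqrt{281} = 67900 + \sqrt{281}$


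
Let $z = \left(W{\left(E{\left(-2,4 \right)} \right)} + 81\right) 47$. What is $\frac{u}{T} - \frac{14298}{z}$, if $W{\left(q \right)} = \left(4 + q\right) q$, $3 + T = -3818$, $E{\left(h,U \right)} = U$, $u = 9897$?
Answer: $- \frac{107195625}{20293331} \approx -5.2823$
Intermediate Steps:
$T = -3821$ ($T = -3 - 3818 = -3821$)
$W{\left(q \right)} = q \left(4 + q\right)$
$z = 5311$ ($z = \left(4 \left(4 + 4\right) + 81\right) 47 = \left(4 \cdot 8 + 81\right) 47 = \left(32 + 81\right) 47 = 113 \cdot 47 = 5311$)
$\frac{u}{T} - \frac{14298}{z} = \frac{9897}{-3821} - \frac{14298}{5311} = 9897 \left(- \frac{1}{3821}\right) - \frac{14298}{5311} = - \frac{9897}{3821} - \frac{14298}{5311} = - \frac{107195625}{20293331}$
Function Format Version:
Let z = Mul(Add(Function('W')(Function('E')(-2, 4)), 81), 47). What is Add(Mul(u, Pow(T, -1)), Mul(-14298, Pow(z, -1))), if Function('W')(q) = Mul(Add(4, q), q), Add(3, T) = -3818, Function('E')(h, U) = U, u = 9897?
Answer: Rational(-107195625, 20293331) ≈ -5.2823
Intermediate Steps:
T = -3821 (T = Add(-3, -3818) = -3821)
Function('W')(q) = Mul(q, Add(4, q))
z = 5311 (z = Mul(Add(Mul(4, Add(4, 4)), 81), 47) = Mul(Add(Mul(4, 8), 81), 47) = Mul(Add(32, 81), 47) = Mul(113, 47) = 5311)
Add(Mul(u, Pow(T, -1)), Mul(-14298, Pow(z, -1))) = Add(Mul(9897, Pow(-3821, -1)), Mul(-14298, Pow(5311, -1))) = Add(Mul(9897, Rational(-1, 3821)), Mul(-14298, Rational(1, 5311))) = Add(Rational(-9897, 3821), Rational(-14298, 5311)) = Rational(-107195625, 20293331)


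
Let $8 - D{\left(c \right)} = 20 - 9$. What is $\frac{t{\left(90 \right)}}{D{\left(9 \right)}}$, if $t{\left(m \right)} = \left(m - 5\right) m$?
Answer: $-2550$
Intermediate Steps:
$D{\left(c \right)} = -3$ ($D{\left(c \right)} = 8 - \left(20 - 9\right) = 8 - 11 = -3$)
$t{\left(m \right)} = m \left(-5 + m\right)$ ($t{\left(m \right)} = \left(-5 + m\right) m = m \left(-5 + m\right)$)
$\frac{t{\left(90 \right)}}{D{\left(9 \right)}} = \frac{90 \left(-5 + 90\right)}{-3} = 90 \cdot 85 \left(- \frac{1}{3}\right) = 7650 \left(- \frac{1}{3}\right) = -2550$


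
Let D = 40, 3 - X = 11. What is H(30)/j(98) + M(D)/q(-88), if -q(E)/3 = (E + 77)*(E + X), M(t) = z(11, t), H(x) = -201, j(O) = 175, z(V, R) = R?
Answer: -80471/69300 ≈ -1.1612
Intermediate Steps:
X = -8 (X = 3 - 1*11 = 3 - 11 = -8)
M(t) = t
q(E) = -3*(-8 + E)*(77 + E) (q(E) = -3*(E + 77)*(E - 8) = -3*(77 + E)*(-8 + E) = -3*(-8 + E)*(77 + E))
H(30)/j(98) + M(D)/q(-88) = -201/175 + 40/(1848 - 207*(-88) - 3*(-88)²) = -201*1/175 + 40/(1848 + 18216 - 3*7744) = -201/175 + 40/(1848 + 18216 - 23232) = -201/175 + 40/(-3168) = -201/175 + 40*(-1/3168) = -201/175 - 5/396 = -80471/69300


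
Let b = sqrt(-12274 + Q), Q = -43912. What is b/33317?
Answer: I*sqrt(56186)/33317 ≈ 0.0071146*I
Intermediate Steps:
b = I*sqrt(56186) (b = sqrt(-12274 - 43912) = sqrt(-56186) = I*sqrt(56186) ≈ 237.04*I)
b/33317 = (I*sqrt(56186))/33317 = (I*sqrt(56186))*(1/33317) = I*sqrt(56186)/33317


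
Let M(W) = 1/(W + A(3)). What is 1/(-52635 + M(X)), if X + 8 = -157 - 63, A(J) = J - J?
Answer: -228/12000781 ≈ -1.8999e-5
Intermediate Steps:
A(J) = 0
X = -228 (X = -8 + (-157 - 63) = -8 - 220 = -228)
M(W) = 1/W (M(W) = 1/(W + 0) = 1/W)
1/(-52635 + M(X)) = 1/(-52635 + 1/(-228)) = 1/(-52635 - 1/228) = 1/(-12000781/228) = -228/12000781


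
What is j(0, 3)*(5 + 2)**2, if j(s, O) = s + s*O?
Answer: 0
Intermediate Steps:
j(s, O) = s + O*s
j(0, 3)*(5 + 2)**2 = (0*(1 + 3))*(5 + 2)**2 = (0*4)*7**2 = 0*49 = 0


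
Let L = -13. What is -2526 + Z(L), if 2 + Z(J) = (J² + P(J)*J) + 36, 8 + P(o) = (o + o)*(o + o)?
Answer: -11007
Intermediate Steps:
P(o) = -8 + 4*o² (P(o) = -8 + (o + o)*(o + o) = -8 + (2*o)*(2*o) = -8 + 4*o²)
Z(J) = 34 + J² + J*(-8 + 4*J²) (Z(J) = -2 + ((J² + (-8 + 4*J²)*J) + 36) = -2 + ((J² + J*(-8 + 4*J²)) + 36) = -2 + (36 + J² + J*(-8 + 4*J²)) = 34 + J² + J*(-8 + 4*J²))
-2526 + Z(L) = -2526 + (34 + (-13)² + 4*(-13)*(-2 + (-13)²)) = -2526 + (34 + 169 + 4*(-13)*(-2 + 169)) = -2526 + (34 + 169 + 4*(-13)*167) = -2526 + (34 + 169 - 8684) = -2526 - 8481 = -11007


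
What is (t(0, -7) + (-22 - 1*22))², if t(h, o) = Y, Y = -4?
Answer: 2304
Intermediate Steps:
t(h, o) = -4
(t(0, -7) + (-22 - 1*22))² = (-4 + (-22 - 1*22))² = (-4 + (-22 - 22))² = (-4 - 44)² = (-48)² = 2304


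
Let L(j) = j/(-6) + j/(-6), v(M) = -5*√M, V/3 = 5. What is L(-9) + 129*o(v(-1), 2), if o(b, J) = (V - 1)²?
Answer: 25287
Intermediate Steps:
V = 15 (V = 3*5 = 15)
L(j) = -j/3 (L(j) = j*(-⅙) + j*(-⅙) = -j/6 - j/6 = -j/3)
o(b, J) = 196 (o(b, J) = (15 - 1)² = 14² = 196)
L(-9) + 129*o(v(-1), 2) = -⅓*(-9) + 129*196 = 3 + 25284 = 25287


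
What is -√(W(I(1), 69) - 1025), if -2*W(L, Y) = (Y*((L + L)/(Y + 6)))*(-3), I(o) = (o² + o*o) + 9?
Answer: -I*√24866/5 ≈ -31.538*I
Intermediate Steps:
I(o) = 9 + 2*o² (I(o) = (o² + o²) + 9 = 2*o² + 9 = 9 + 2*o²)
W(L, Y) = 3*L*Y/(6 + Y) (W(L, Y) = -Y*((L + L)/(Y + 6))*(-3)/2 = -Y*((2*L)/(6 + Y))*(-3)/2 = -Y*(2*L/(6 + Y))*(-3)/2 = -2*L*Y/(6 + Y)*(-3)/2 = -(-3)*L*Y/(6 + Y) = 3*L*Y/(6 + Y))
-√(W(I(1), 69) - 1025) = -√(3*(9 + 2*1²)*69/(6 + 69) - 1025) = -√(3*(9 + 2*1)*69/75 - 1025) = -√(3*(9 + 2)*69*(1/75) - 1025) = -√(3*11*69*(1/75) - 1025) = -√(759/25 - 1025) = -√(-24866/25) = -I*√24866/5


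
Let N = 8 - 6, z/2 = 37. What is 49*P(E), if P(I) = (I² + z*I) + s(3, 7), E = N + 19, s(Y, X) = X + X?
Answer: 98441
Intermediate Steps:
z = 74 (z = 2*37 = 74)
s(Y, X) = 2*X
N = 2
E = 21 (E = 2 + 19 = 21)
P(I) = 14 + I² + 74*I (P(I) = (I² + 74*I) + 2*7 = (I² + 74*I) + 14 = 14 + I² + 74*I)
49*P(E) = 49*(14 + 21² + 74*21) = 49*(14 + 441 + 1554) = 49*2009 = 98441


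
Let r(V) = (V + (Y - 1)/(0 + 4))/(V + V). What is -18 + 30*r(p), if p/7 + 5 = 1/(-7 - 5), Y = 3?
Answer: -1371/427 ≈ -3.2108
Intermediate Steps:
p = -427/12 (p = -35 + 7/(-7 - 5) = -35 + 7/(-12) = -35 + 7*(-1/12) = -35 - 7/12 = -427/12 ≈ -35.583)
r(V) = (½ + V)/(2*V) (r(V) = (V + (3 - 1)/(0 + 4))/(V + V) = (V + 2/4)/((2*V)) = (V + 2*(¼))*(1/(2*V)) = (V + ½)*(1/(2*V)) = (½ + V)*(1/(2*V)) = (½ + V)/(2*V))
-18 + 30*r(p) = -18 + 30*((1 + 2*(-427/12))/(4*(-427/12))) = -18 + 30*((¼)*(-12/427)*(1 - 427/6)) = -18 + 30*((¼)*(-12/427)*(-421/6)) = -18 + 30*(421/854) = -18 + 6315/427 = -1371/427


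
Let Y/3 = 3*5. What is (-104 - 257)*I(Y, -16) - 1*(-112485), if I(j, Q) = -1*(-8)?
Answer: 109597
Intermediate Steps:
Y = 45 (Y = 3*(3*5) = 3*15 = 45)
I(j, Q) = 8
(-104 - 257)*I(Y, -16) - 1*(-112485) = (-104 - 257)*8 - 1*(-112485) = -361*8 + 112485 = -2888 + 112485 = 109597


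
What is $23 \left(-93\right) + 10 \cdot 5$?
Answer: $-2089$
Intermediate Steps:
$23 \left(-93\right) + 10 \cdot 5 = -2139 + 50 = -2089$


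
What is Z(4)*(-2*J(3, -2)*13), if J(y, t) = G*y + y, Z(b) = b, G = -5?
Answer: 1248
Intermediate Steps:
J(y, t) = -4*y (J(y, t) = -5*y + y = -4*y)
Z(4)*(-2*J(3, -2)*13) = 4*(-(-8)*3*13) = 4*(-2*(-12)*13) = 4*(24*13) = 4*312 = 1248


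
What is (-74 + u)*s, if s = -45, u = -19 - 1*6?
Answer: 4455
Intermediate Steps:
u = -25 (u = -19 - 6 = -25)
(-74 + u)*s = (-74 - 25)*(-45) = -99*(-45) = 4455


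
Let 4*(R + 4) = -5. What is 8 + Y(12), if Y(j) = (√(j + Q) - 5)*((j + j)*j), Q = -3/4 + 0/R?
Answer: -1432 + 432*√5 ≈ -466.02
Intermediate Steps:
R = -21/4 (R = -4 + (¼)*(-5) = -4 - 5/4 = -21/4 ≈ -5.2500)
Q = -¾ (Q = -3/4 + 0/(-21/4) = -3*¼ + 0*(-4/21) = -¾ + 0 = -¾ ≈ -0.75000)
Y(j) = 2*j²*(-5 + √(-¾ + j)) (Y(j) = (√(j - ¾) - 5)*((j + j)*j) = (√(-¾ + j) - 5)*((2*j)*j) = (-5 + √(-¾ + j))*(2*j²) = 2*j²*(-5 + √(-¾ + j)))
8 + Y(12) = 8 + 12²*(-10 + √(-3 + 4*12)) = 8 + 144*(-10 + √(-3 + 48)) = 8 + 144*(-10 + √45) = 8 + 144*(-10 + 3*√5) = 8 + (-1440 + 432*√5) = -1432 + 432*√5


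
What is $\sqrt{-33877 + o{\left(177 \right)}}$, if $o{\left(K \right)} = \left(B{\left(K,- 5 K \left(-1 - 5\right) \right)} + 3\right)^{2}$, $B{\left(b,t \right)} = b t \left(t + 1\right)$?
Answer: $2 \sqrt{6229141364907762113} \approx 4.9916 \cdot 10^{9}$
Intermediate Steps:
$B{\left(b,t \right)} = b t \left(1 + t\right)$
$o{\left(K \right)} = \left(3 + 30 K^{2} \left(1 + 30 K\right)\right)^{2}$ ($o{\left(K \right)} = \left(K - 5 K \left(-1 - 5\right) \left(1 + - 5 K \left(-1 - 5\right)\right) + 3\right)^{2} = \left(K - 5 K \left(-6\right) \left(1 + - 5 K \left(-6\right)\right) + 3\right)^{2} = \left(K 30 K \left(1 + 30 K\right) + 3\right)^{2} = \left(30 K^{2} \left(1 + 30 K\right) + 3\right)^{2} = \left(3 + 30 K^{2} \left(1 + 30 K\right)\right)^{2}$)
$\sqrt{-33877 + o{\left(177 \right)}} = \sqrt{-33877 + 9 \left(1 + 10 \cdot 177^{2} \left(1 + 30 \cdot 177\right)\right)^{2}} = \sqrt{-33877 + 9 \left(1 + 10 \cdot 31329 \left(1 + 5310\right)\right)^{2}} = \sqrt{-33877 + 9 \left(1 + 10 \cdot 31329 \cdot 5311\right)^{2}} = \sqrt{-33877 + 9 \left(1 + 1663883190\right)^{2}} = \sqrt{-33877 + 9 \cdot 1663883191^{2}} = \sqrt{-33877 + 9 \cdot 2768507273292342481} = \sqrt{-33877 + 24916565459631082329} = \sqrt{24916565459631048452} = 2 \sqrt{6229141364907762113}$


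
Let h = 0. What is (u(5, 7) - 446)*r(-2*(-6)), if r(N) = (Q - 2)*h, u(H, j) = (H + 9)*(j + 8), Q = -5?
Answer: 0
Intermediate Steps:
u(H, j) = (8 + j)*(9 + H) (u(H, j) = (9 + H)*(8 + j) = (8 + j)*(9 + H))
r(N) = 0 (r(N) = (-5 - 2)*0 = -7*0 = 0)
(u(5, 7) - 446)*r(-2*(-6)) = ((72 + 8*5 + 9*7 + 5*7) - 446)*0 = ((72 + 40 + 63 + 35) - 446)*0 = (210 - 446)*0 = -236*0 = 0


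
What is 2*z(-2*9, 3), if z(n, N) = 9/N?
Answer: 6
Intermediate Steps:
2*z(-2*9, 3) = 2*(9/3) = 2*(9*(⅓)) = 2*3 = 6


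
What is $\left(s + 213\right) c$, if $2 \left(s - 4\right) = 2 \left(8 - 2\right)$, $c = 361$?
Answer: $80503$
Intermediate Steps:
$s = 10$ ($s = 4 + \frac{2 \left(8 - 2\right)}{2} = 4 + \frac{2 \cdot 6}{2} = 4 + \frac{1}{2} \cdot 12 = 4 + 6 = 10$)
$\left(s + 213\right) c = \left(10 + 213\right) 361 = 223 \cdot 361 = 80503$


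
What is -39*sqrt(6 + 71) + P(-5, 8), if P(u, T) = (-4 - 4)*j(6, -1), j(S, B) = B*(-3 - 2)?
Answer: -40 - 39*sqrt(77) ≈ -382.22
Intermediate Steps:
j(S, B) = -5*B (j(S, B) = B*(-5) = -5*B)
P(u, T) = -40 (P(u, T) = (-4 - 4)*(-5*(-1)) = -8*5 = -40)
-39*sqrt(6 + 71) + P(-5, 8) = -39*sqrt(6 + 71) - 40 = -39*sqrt(77) - 40 = -40 - 39*sqrt(77)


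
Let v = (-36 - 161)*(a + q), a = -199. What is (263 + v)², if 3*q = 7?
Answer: 13693446361/9 ≈ 1.5215e+9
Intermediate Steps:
q = 7/3 (q = (⅓)*7 = 7/3 ≈ 2.3333)
v = 116230/3 (v = (-36 - 161)*(-199 + 7/3) = -197*(-590/3) = 116230/3 ≈ 38743.)
(263 + v)² = (263 + 116230/3)² = (117019/3)² = 13693446361/9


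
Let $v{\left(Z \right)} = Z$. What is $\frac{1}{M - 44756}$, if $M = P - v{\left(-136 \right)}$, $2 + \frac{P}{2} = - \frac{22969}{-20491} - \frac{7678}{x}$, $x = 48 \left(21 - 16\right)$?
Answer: $- \frac{1229460}{54939331709} \approx -2.2379 \cdot 10^{-5}$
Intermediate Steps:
$x = 240$ ($x = 48 \cdot 5 = 240$)
$P = - \frac{80826509}{1229460}$ ($P = -4 + 2 \left(- \frac{22969}{-20491} - \frac{7678}{240}\right) = -4 + 2 \left(\left(-22969\right) \left(- \frac{1}{20491}\right) - \frac{3839}{120}\right) = -4 + 2 \left(\frac{22969}{20491} - \frac{3839}{120}\right) = -4 + 2 \left(- \frac{75908669}{2458920}\right) = -4 - \frac{75908669}{1229460} = - \frac{80826509}{1229460} \approx -65.741$)
$M = \frac{86380051}{1229460}$ ($M = - \frac{80826509}{1229460} - -136 = - \frac{80826509}{1229460} + 136 = \frac{86380051}{1229460} \approx 70.259$)
$\frac{1}{M - 44756} = \frac{1}{\frac{86380051}{1229460} - 44756} = \frac{1}{- \frac{54939331709}{1229460}} = - \frac{1229460}{54939331709}$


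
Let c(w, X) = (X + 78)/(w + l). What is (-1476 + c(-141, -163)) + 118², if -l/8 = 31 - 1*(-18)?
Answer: 6634869/533 ≈ 12448.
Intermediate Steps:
l = -392 (l = -8*(31 - 1*(-18)) = -8*(31 + 18) = -8*49 = -392)
c(w, X) = (78 + X)/(-392 + w) (c(w, X) = (X + 78)/(w - 392) = (78 + X)/(-392 + w))
(-1476 + c(-141, -163)) + 118² = (-1476 + (78 - 163)/(-392 - 141)) + 118² = (-1476 - 85/(-533)) + 13924 = (-1476 - 1/533*(-85)) + 13924 = (-1476 + 85/533) + 13924 = -786623/533 + 13924 = 6634869/533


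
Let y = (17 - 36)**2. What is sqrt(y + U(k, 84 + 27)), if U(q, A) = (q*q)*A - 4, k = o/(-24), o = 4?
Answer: sqrt(12963)/6 ≈ 18.976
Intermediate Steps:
k = -1/6 (k = 4/(-24) = 4*(-1/24) = -1/6 ≈ -0.16667)
y = 361 (y = (-19)**2 = 361)
U(q, A) = -4 + A*q**2 (U(q, A) = q**2*A - 4 = A*q**2 - 4 = -4 + A*q**2)
sqrt(y + U(k, 84 + 27)) = sqrt(361 + (-4 + (84 + 27)*(-1/6)**2)) = sqrt(361 + (-4 + 111*(1/36))) = sqrt(361 + (-4 + 37/12)) = sqrt(361 - 11/12) = sqrt(4321/12) = sqrt(12963)/6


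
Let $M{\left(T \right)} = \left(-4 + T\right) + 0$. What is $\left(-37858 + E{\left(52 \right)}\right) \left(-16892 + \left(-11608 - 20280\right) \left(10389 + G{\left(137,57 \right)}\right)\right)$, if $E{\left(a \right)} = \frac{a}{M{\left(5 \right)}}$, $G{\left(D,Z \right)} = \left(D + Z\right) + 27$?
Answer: $12791606113032$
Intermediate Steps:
$G{\left(D,Z \right)} = 27 + D + Z$
$M{\left(T \right)} = -4 + T$
$E{\left(a \right)} = a$ ($E{\left(a \right)} = \frac{a}{-4 + 5} = \frac{a}{1} = a 1 = a$)
$\left(-37858 + E{\left(52 \right)}\right) \left(-16892 + \left(-11608 - 20280\right) \left(10389 + G{\left(137,57 \right)}\right)\right) = \left(-37858 + 52\right) \left(-16892 + \left(-11608 - 20280\right) \left(10389 + \left(27 + 137 + 57\right)\right)\right) = - 37806 \left(-16892 - 31888 \left(10389 + 221\right)\right) = - 37806 \left(-16892 - 338331680\right) = \left(-37806\right) \left(-338348572\right) = 12791606113032$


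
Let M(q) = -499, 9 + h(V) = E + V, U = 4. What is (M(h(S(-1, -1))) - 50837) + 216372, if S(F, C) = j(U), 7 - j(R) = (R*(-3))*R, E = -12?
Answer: 165036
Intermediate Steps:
j(R) = 7 + 3*R**2 (j(R) = 7 - R*(-3)*R = 7 - (-3*R)*R = 7 - (-3)*R**2 = 7 + 3*R**2)
S(F, C) = 55 (S(F, C) = 7 + 3*4**2 = 7 + 3*16 = 7 + 48 = 55)
h(V) = -21 + V (h(V) = -9 + (-12 + V) = -21 + V)
(M(h(S(-1, -1))) - 50837) + 216372 = (-499 - 50837) + 216372 = -51336 + 216372 = 165036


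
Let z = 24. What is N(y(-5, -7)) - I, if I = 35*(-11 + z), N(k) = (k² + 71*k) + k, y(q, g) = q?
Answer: -790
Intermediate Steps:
N(k) = k² + 72*k
I = 455 (I = 35*(-11 + 24) = 35*13 = 455)
N(y(-5, -7)) - I = -5*(72 - 5) - 1*455 = -5*67 - 455 = -335 - 455 = -790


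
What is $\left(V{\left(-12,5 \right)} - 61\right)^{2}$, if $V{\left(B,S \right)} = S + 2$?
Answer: $2916$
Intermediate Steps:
$V{\left(B,S \right)} = 2 + S$
$\left(V{\left(-12,5 \right)} - 61\right)^{2} = \left(\left(2 + 5\right) - 61\right)^{2} = \left(7 - 61\right)^{2} = \left(-54\right)^{2} = 2916$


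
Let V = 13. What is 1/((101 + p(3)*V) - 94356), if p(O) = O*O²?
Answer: -1/93904 ≈ -1.0649e-5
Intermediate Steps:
p(O) = O³
1/((101 + p(3)*V) - 94356) = 1/((101 + 3³*13) - 94356) = 1/((101 + 27*13) - 94356) = 1/((101 + 351) - 94356) = 1/(452 - 94356) = 1/(-93904) = -1/93904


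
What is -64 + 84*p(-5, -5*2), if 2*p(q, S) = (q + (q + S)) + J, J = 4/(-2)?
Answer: -988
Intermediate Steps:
J = -2 (J = 4*(-½) = -2)
p(q, S) = -1 + q + S/2 (p(q, S) = ((q + (q + S)) - 2)/2 = ((q + (S + q)) - 2)/2 = ((S + 2*q) - 2)/2 = (-2 + S + 2*q)/2 = -1 + q + S/2)
-64 + 84*p(-5, -5*2) = -64 + 84*(-1 - 5 + (-5*2)/2) = -64 + 84*(-1 - 5 + (½)*(-10)) = -64 + 84*(-1 - 5 - 5) = -64 + 84*(-11) = -64 - 924 = -988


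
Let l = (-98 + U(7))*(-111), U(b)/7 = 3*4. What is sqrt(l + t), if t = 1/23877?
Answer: sqrt(98439190927)/7959 ≈ 39.421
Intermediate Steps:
U(b) = 84 (U(b) = 7*(3*4) = 7*12 = 84)
t = 1/23877 ≈ 4.1881e-5
l = 1554 (l = (-98 + 84)*(-111) = -14*(-111) = 1554)
sqrt(l + t) = sqrt(1554 + 1/23877) = sqrt(37104859/23877) = sqrt(98439190927)/7959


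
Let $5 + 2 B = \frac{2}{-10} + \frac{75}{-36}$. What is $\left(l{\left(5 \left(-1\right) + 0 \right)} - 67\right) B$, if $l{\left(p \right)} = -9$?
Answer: $\frac{8303}{30} \approx 276.77$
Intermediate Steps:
$B = - \frac{437}{120}$ ($B = - \frac{5}{2} + \frac{\frac{2}{-10} + \frac{75}{-36}}{2} = - \frac{5}{2} + \frac{2 \left(- \frac{1}{10}\right) + 75 \left(- \frac{1}{36}\right)}{2} = - \frac{5}{2} + \frac{- \frac{1}{5} - \frac{25}{12}}{2} = - \frac{5}{2} + \frac{1}{2} \left(- \frac{137}{60}\right) = - \frac{5}{2} - \frac{137}{120} = - \frac{437}{120} \approx -3.6417$)
$\left(l{\left(5 \left(-1\right) + 0 \right)} - 67\right) B = \left(-9 - 67\right) \left(- \frac{437}{120}\right) = \left(-76\right) \left(- \frac{437}{120}\right) = \frac{8303}{30}$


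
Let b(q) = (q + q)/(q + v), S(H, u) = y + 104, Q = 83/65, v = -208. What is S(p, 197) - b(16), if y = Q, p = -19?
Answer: 41123/390 ≈ 105.44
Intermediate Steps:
Q = 83/65 (Q = 83*(1/65) = 83/65 ≈ 1.2769)
y = 83/65 ≈ 1.2769
S(H, u) = 6843/65 (S(H, u) = 83/65 + 104 = 6843/65)
b(q) = 2*q/(-208 + q) (b(q) = (q + q)/(q - 208) = (2*q)/(-208 + q) = 2*q/(-208 + q))
S(p, 197) - b(16) = 6843/65 - 2*16/(-208 + 16) = 6843/65 - 2*16/(-192) = 6843/65 - 2*16*(-1)/192 = 6843/65 - 1*(-1/6) = 6843/65 + 1/6 = 41123/390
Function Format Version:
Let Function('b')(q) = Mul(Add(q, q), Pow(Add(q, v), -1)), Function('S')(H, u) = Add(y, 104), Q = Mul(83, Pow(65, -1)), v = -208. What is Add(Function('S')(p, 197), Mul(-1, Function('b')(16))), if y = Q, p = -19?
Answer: Rational(41123, 390) ≈ 105.44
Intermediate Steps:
Q = Rational(83, 65) (Q = Mul(83, Rational(1, 65)) = Rational(83, 65) ≈ 1.2769)
y = Rational(83, 65) ≈ 1.2769
Function('S')(H, u) = Rational(6843, 65) (Function('S')(H, u) = Add(Rational(83, 65), 104) = Rational(6843, 65))
Function('b')(q) = Mul(2, q, Pow(Add(-208, q), -1)) (Function('b')(q) = Mul(Add(q, q), Pow(Add(q, -208), -1)) = Mul(Mul(2, q), Pow(Add(-208, q), -1)) = Mul(2, q, Pow(Add(-208, q), -1)))
Add(Function('S')(p, 197), Mul(-1, Function('b')(16))) = Add(Rational(6843, 65), Mul(-1, Mul(2, 16, Pow(Add(-208, 16), -1)))) = Add(Rational(6843, 65), Mul(-1, Mul(2, 16, Pow(-192, -1)))) = Add(Rational(6843, 65), Mul(-1, Mul(2, 16, Rational(-1, 192)))) = Add(Rational(6843, 65), Mul(-1, Rational(-1, 6))) = Add(Rational(6843, 65), Rational(1, 6)) = Rational(41123, 390)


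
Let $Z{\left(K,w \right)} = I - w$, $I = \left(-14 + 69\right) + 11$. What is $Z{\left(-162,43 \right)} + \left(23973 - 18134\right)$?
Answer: $5862$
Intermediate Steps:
$I = 66$ ($I = 55 + 11 = 66$)
$Z{\left(K,w \right)} = 66 - w$
$Z{\left(-162,43 \right)} + \left(23973 - 18134\right) = \left(66 - 43\right) + \left(23973 - 18134\right) = 23 + 5839 = 5862$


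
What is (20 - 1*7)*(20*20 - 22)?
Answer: 4914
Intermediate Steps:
(20 - 1*7)*(20*20 - 22) = (20 - 7)*(400 - 22) = 13*378 = 4914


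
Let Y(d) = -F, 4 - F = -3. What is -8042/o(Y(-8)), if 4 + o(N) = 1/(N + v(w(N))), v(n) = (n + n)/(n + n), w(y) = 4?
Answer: 48252/25 ≈ 1930.1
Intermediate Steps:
F = 7 (F = 4 - 1*(-3) = 4 + 3 = 7)
v(n) = 1 (v(n) = (2*n)/((2*n)) = (2*n)*(1/(2*n)) = 1)
Y(d) = -7 (Y(d) = -1*7 = -7)
o(N) = -4 + 1/(1 + N) (o(N) = -4 + 1/(N + 1) = -4 + 1/(1 + N))
-8042/o(Y(-8)) = -8042*(1 - 7)/(-3 - 4*(-7)) = -8042*(-6/(-3 + 28)) = -8042/((-⅙*25)) = -8042/(-25/6) = -8042*(-6/25) = 48252/25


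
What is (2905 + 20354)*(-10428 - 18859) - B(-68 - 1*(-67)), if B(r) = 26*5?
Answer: -681186463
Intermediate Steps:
B(r) = 130
(2905 + 20354)*(-10428 - 18859) - B(-68 - 1*(-67)) = (2905 + 20354)*(-10428 - 18859) - 1*130 = 23259*(-29287) - 130 = -681186333 - 130 = -681186463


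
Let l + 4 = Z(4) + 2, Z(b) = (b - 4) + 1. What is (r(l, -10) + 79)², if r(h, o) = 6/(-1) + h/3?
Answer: 47524/9 ≈ 5280.4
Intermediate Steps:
Z(b) = -3 + b (Z(b) = (-4 + b) + 1 = -3 + b)
l = -1 (l = -4 + ((-3 + 4) + 2) = -4 + (1 + 2) = -4 + 3 = -1)
r(h, o) = -6 + h/3 (r(h, o) = 6*(-1) + h*(⅓) = -6 + h/3)
(r(l, -10) + 79)² = ((-6 + (⅓)*(-1)) + 79)² = ((-6 - ⅓) + 79)² = (-19/3 + 79)² = (218/3)² = 47524/9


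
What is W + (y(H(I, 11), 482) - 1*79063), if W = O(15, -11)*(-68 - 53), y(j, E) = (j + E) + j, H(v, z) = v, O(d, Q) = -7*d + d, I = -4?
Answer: -67699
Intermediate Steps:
O(d, Q) = -6*d
y(j, E) = E + 2*j (y(j, E) = (E + j) + j = E + 2*j)
W = 10890 (W = (-6*15)*(-68 - 53) = -90*(-121) = 10890)
W + (y(H(I, 11), 482) - 1*79063) = 10890 + ((482 + 2*(-4)) - 1*79063) = 10890 + ((482 - 8) - 79063) = 10890 + (474 - 79063) = 10890 - 78589 = -67699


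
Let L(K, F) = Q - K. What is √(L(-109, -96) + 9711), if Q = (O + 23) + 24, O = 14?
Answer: √9881 ≈ 99.403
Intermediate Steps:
Q = 61 (Q = (14 + 23) + 24 = 37 + 24 = 61)
L(K, F) = 61 - K
√(L(-109, -96) + 9711) = √((61 - 1*(-109)) + 9711) = √((61 + 109) + 9711) = √(170 + 9711) = √9881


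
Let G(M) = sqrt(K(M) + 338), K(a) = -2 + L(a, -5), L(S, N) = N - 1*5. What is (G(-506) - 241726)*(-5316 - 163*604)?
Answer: 25083423568 - 103768*sqrt(326) ≈ 2.5082e+10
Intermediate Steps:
L(S, N) = -5 + N (L(S, N) = N - 5 = -5 + N)
K(a) = -12 (K(a) = -2 + (-5 - 5) = -2 - 10 = -12)
G(M) = sqrt(326) (G(M) = sqrt(-12 + 338) = sqrt(326))
(G(-506) - 241726)*(-5316 - 163*604) = (sqrt(326) - 241726)*(-5316 - 163*604) = (-241726 + sqrt(326))*(-5316 - 98452) = (-241726 + sqrt(326))*(-103768) = 25083423568 - 103768*sqrt(326)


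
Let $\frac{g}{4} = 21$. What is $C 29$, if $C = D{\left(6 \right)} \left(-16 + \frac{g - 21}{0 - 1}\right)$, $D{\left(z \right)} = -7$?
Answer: $16037$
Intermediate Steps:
$g = 84$ ($g = 4 \cdot 21 = 84$)
$C = 553$ ($C = - 7 \left(-16 + \frac{84 - 21}{0 - 1}\right) = - 7 \left(-16 + \frac{63}{-1}\right) = - 7 \left(-16 + 63 \left(-1\right)\right) = - 7 \left(-16 - 63\right) = \left(-7\right) \left(-79\right) = 553$)
$C 29 = 553 \cdot 29 = 16037$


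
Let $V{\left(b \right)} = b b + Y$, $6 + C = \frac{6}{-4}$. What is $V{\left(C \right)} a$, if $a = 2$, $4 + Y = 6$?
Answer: $\frac{233}{2} \approx 116.5$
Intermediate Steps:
$Y = 2$ ($Y = -4 + 6 = 2$)
$C = - \frac{15}{2}$ ($C = -6 + \frac{6}{-4} = -6 + 6 \left(- \frac{1}{4}\right) = -6 - \frac{3}{2} = - \frac{15}{2} \approx -7.5$)
$V{\left(b \right)} = 2 + b^{2}$ ($V{\left(b \right)} = b b + 2 = b^{2} + 2 = 2 + b^{2}$)
$V{\left(C \right)} a = \left(2 + \left(- \frac{15}{2}\right)^{2}\right) 2 = \left(2 + \frac{225}{4}\right) 2 = \frac{233}{4} \cdot 2 = \frac{233}{2}$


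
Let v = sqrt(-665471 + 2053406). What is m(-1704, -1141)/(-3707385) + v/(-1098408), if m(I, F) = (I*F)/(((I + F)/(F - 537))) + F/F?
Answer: -3262477837/10547510325 - 3*sqrt(17135)/366136 ≈ -0.31039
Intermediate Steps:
v = 9*sqrt(17135) (v = sqrt(1387935) = 9*sqrt(17135) ≈ 1178.1)
m(I, F) = 1 + F*I*(-537 + F)/(F + I) (m(I, F) = (F*I)/(((F + I)/(-537 + F))) + 1 = (F*I)*((-537 + F)/(F + I)) + 1 = F*I*(-537 + F)/(F + I) + 1 = 1 + F*I*(-537 + F)/(F + I))
m(-1704, -1141)/(-3707385) + v/(-1098408) = ((-1141 - 1704 - 1704*(-1141)**2 - 537*(-1141)*(-1704))/(-1141 - 1704))/(-3707385) + (9*sqrt(17135))/(-1098408) = ((-1141 - 1704 - 1704*1301881 - 1044069768)/(-2845))*(-1/3707385) + (9*sqrt(17135))*(-1/1098408) = -(-1141 - 1704 - 2218405224 - 1044069768)/2845*(-1/3707385) - 3*sqrt(17135)/366136 = -1/2845*(-3262477837)*(-1/3707385) - 3*sqrt(17135)/366136 = (3262477837/2845)*(-1/3707385) - 3*sqrt(17135)/366136 = -3262477837/10547510325 - 3*sqrt(17135)/366136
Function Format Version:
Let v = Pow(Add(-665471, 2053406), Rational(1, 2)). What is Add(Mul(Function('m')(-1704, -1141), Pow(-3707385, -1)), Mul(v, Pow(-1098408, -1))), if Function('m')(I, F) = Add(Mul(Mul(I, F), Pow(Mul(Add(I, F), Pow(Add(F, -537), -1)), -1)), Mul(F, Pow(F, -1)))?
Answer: Add(Rational(-3262477837, 10547510325), Mul(Rational(-3, 366136), Pow(17135, Rational(1, 2)))) ≈ -0.31039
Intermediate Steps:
v = Mul(9, Pow(17135, Rational(1, 2))) (v = Pow(1387935, Rational(1, 2)) = Mul(9, Pow(17135, Rational(1, 2))) ≈ 1178.1)
Function('m')(I, F) = Add(1, Mul(F, I, Pow(Add(F, I), -1), Add(-537, F))) (Function('m')(I, F) = Add(Mul(Mul(F, I), Pow(Mul(Add(F, I), Pow(Add(-537, F), -1)), -1)), 1) = Add(Mul(Mul(F, I), Pow(Mul(Pow(Add(-537, F), -1), Add(F, I)), -1)), 1) = Add(Mul(Mul(F, I), Mul(Pow(Add(F, I), -1), Add(-537, F))), 1) = Add(Mul(F, I, Pow(Add(F, I), -1), Add(-537, F)), 1) = Add(1, Mul(F, I, Pow(Add(F, I), -1), Add(-537, F))))
Add(Mul(Function('m')(-1704, -1141), Pow(-3707385, -1)), Mul(v, Pow(-1098408, -1))) = Add(Mul(Mul(Pow(Add(-1141, -1704), -1), Add(-1141, -1704, Mul(-1704, Pow(-1141, 2)), Mul(-537, -1141, -1704))), Pow(-3707385, -1)), Mul(Mul(9, Pow(17135, Rational(1, 2))), Pow(-1098408, -1))) = Add(Mul(Mul(Pow(-2845, -1), Add(-1141, -1704, Mul(-1704, 1301881), -1044069768)), Rational(-1, 3707385)), Mul(Mul(9, Pow(17135, Rational(1, 2))), Rational(-1, 1098408))) = Add(Mul(Mul(Rational(-1, 2845), Add(-1141, -1704, -2218405224, -1044069768)), Rational(-1, 3707385)), Mul(Rational(-3, 366136), Pow(17135, Rational(1, 2)))) = Add(Mul(Mul(Rational(-1, 2845), -3262477837), Rational(-1, 3707385)), Mul(Rational(-3, 366136), Pow(17135, Rational(1, 2)))) = Add(Mul(Rational(3262477837, 2845), Rational(-1, 3707385)), Mul(Rational(-3, 366136), Pow(17135, Rational(1, 2)))) = Add(Rational(-3262477837, 10547510325), Mul(Rational(-3, 366136), Pow(17135, Rational(1, 2))))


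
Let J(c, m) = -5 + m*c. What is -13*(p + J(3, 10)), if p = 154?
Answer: -2327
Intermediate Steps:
J(c, m) = -5 + c*m
-13*(p + J(3, 10)) = -13*(154 + (-5 + 3*10)) = -13*(154 + (-5 + 30)) = -13*(154 + 25) = -13*179 = -2327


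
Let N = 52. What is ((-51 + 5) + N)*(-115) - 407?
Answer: -1097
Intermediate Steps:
((-51 + 5) + N)*(-115) - 407 = ((-51 + 5) + 52)*(-115) - 407 = (-46 + 52)*(-115) - 407 = 6*(-115) - 407 = -690 - 407 = -1097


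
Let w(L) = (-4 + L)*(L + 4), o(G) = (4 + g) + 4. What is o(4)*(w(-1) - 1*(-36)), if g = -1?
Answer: 147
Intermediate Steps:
o(G) = 7 (o(G) = (4 - 1) + 4 = 3 + 4 = 7)
w(L) = (-4 + L)*(4 + L)
o(4)*(w(-1) - 1*(-36)) = 7*((-16 + (-1)**2) - 1*(-36)) = 7*((-16 + 1) + 36) = 7*(-15 + 36) = 7*21 = 147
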